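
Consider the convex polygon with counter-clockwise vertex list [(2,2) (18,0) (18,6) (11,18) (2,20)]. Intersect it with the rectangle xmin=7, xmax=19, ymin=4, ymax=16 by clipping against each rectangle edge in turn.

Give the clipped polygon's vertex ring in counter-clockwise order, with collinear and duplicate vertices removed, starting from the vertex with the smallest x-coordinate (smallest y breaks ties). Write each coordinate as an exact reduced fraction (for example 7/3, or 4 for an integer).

Clipped polygon: [(7,4) (18,4) (18,6) (73/6,16) (7,16)]

1. After x ≥ 7: [(7,11/8) (18,0) (18,6) (11,18) (7,170/9)]
2. After x ≤ 19: [(7,11/8) (18,0) (18,6) (11,18) (7,170/9)]
3. After y ≥ 4: [(7,4) (18,4) (18,6) (11,18) (7,170/9)]
4. After y ≤ 16: [(7,16) (7,4) (18,4) (18,6) (73/6,16)]
5. Canonical ring: [(7,4) (18,4) (18,6) (73/6,16) (7,16)]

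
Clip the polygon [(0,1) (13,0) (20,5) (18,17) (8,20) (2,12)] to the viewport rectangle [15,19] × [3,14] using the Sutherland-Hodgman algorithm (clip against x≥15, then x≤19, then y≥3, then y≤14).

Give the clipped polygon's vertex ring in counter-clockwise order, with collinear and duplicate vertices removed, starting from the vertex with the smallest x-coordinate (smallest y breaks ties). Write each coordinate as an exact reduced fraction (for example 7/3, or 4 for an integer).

1. After x ≥ 15: [(15,10/7) (20,5) (18,17) (15,179/10)]
2. After x ≤ 19: [(15,10/7) (19,30/7) (19,11) (18,17) (15,179/10)]
3. After y ≥ 3: [(15,3) (86/5,3) (19,30/7) (19,11) (18,17) (15,179/10)]
4. After y ≤ 14: [(15,14) (15,3) (86/5,3) (19,30/7) (19,11) (37/2,14)]
5. Canonical ring: [(15,3) (86/5,3) (19,30/7) (19,11) (37/2,14) (15,14)]

Clipped polygon: [(15,3) (86/5,3) (19,30/7) (19,11) (37/2,14) (15,14)]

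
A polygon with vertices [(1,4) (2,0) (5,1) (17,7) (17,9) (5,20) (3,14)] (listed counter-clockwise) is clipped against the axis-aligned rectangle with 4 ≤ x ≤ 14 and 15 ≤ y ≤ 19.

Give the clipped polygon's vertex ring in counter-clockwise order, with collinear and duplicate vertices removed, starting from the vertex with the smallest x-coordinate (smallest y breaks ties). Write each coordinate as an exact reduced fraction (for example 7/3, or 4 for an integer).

Clipped polygon: [(4,15) (115/11,15) (67/11,19) (14/3,19) (4,17)]

1. After x ≥ 4: [(4,2/3) (5,1) (17,7) (17,9) (5,20) (4,17)]
2. After x ≤ 14: [(4,2/3) (5,1) (14,11/2) (14,47/4) (5,20) (4,17)]
3. After y ≥ 15: [(4,15) (115/11,15) (5,20) (4,17)]
4. After y ≤ 19: [(4,15) (115/11,15) (67/11,19) (14/3,19) (4,17)]
5. Canonical ring: [(4,15) (115/11,15) (67/11,19) (14/3,19) (4,17)]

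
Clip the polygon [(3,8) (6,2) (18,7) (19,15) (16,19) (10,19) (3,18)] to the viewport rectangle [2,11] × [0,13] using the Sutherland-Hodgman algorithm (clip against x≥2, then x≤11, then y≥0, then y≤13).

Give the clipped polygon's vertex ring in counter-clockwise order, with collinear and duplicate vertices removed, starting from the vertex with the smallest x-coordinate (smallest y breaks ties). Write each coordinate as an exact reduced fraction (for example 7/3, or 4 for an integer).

1. After x ≥ 2: [(3,8) (6,2) (18,7) (19,15) (16,19) (10,19) (3,18)]
2. After x ≤ 11: [(3,8) (6,2) (11,49/12) (11,19) (10,19) (3,18)]
3. After y ≥ 0: [(3,8) (6,2) (11,49/12) (11,19) (10,19) (3,18)]
4. After y ≤ 13: [(3,13) (3,8) (6,2) (11,49/12) (11,13)]
5. Canonical ring: [(3,8) (6,2) (11,49/12) (11,13) (3,13)]

Clipped polygon: [(3,8) (6,2) (11,49/12) (11,13) (3,13)]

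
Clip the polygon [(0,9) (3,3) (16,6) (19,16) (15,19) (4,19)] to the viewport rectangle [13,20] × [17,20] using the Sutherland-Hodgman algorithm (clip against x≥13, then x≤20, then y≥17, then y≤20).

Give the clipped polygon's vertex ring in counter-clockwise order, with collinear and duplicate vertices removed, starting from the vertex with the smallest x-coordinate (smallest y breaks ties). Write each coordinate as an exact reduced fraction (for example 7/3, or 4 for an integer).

1. After x ≥ 13: [(13,69/13) (16,6) (19,16) (15,19) (13,19)]
2. After x ≤ 20: [(13,69/13) (16,6) (19,16) (15,19) (13,19)]
3. After y ≥ 17: [(13,17) (53/3,17) (15,19) (13,19)]
4. After y ≤ 20: [(13,17) (53/3,17) (15,19) (13,19)]
5. Canonical ring: [(13,17) (53/3,17) (15,19) (13,19)]

Clipped polygon: [(13,17) (53/3,17) (15,19) (13,19)]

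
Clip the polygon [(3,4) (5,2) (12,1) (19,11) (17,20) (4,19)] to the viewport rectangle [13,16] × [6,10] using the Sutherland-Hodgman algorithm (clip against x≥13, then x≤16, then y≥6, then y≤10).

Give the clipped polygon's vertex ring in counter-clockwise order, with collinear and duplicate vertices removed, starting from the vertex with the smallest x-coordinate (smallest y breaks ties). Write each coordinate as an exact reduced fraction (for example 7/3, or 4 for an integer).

1. After x ≥ 13: [(13,17/7) (19,11) (17,20) (13,256/13)]
2. After x ≤ 16: [(13,17/7) (16,47/7) (16,259/13) (13,256/13)]
3. After y ≥ 6: [(13,6) (31/2,6) (16,47/7) (16,259/13) (13,256/13)]
4. After y ≤ 10: [(13,10) (13,6) (31/2,6) (16,47/7) (16,10)]
5. Canonical ring: [(13,6) (31/2,6) (16,47/7) (16,10) (13,10)]

Clipped polygon: [(13,6) (31/2,6) (16,47/7) (16,10) (13,10)]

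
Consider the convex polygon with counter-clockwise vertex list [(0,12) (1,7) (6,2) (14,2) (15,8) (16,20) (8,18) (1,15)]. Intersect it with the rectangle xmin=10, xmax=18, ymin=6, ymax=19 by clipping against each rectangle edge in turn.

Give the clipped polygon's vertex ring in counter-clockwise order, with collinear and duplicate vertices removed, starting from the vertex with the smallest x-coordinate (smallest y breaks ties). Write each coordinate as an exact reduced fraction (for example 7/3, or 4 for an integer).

1. After x ≥ 10: [(10,2) (14,2) (15,8) (16,20) (10,37/2)]
2. After x ≤ 18: [(10,2) (14,2) (15,8) (16,20) (10,37/2)]
3. After y ≥ 6: [(10,6) (44/3,6) (15,8) (16,20) (10,37/2)]
4. After y ≤ 19: [(10,6) (44/3,6) (15,8) (191/12,19) (12,19) (10,37/2)]
5. Canonical ring: [(10,6) (44/3,6) (15,8) (191/12,19) (12,19) (10,37/2)]

Clipped polygon: [(10,6) (44/3,6) (15,8) (191/12,19) (12,19) (10,37/2)]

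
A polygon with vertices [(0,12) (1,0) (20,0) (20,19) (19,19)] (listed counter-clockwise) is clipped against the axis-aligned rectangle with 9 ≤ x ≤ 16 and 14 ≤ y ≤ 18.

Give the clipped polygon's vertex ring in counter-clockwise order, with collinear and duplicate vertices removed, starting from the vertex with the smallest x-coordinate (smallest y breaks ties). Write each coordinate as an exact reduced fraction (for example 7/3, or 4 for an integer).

Clipped polygon: [(9,14) (16,14) (16,340/19) (9,291/19)]

1. After x ≥ 9: [(9,291/19) (9,0) (20,0) (20,19) (19,19)]
2. After x ≤ 16: [(16,340/19) (9,291/19) (9,0) (16,0)]
3. After y ≥ 14: [(16,14) (16,340/19) (9,291/19) (9,14)]
4. After y ≤ 18: [(16,14) (16,340/19) (9,291/19) (9,14)]
5. Canonical ring: [(9,14) (16,14) (16,340/19) (9,291/19)]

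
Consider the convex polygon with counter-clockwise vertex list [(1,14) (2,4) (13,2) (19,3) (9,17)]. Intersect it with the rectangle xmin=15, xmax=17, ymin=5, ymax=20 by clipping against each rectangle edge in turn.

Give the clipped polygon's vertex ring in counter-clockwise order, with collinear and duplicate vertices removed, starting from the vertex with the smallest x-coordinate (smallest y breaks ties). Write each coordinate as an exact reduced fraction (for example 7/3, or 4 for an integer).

1. After x ≥ 15: [(15,7/3) (19,3) (15,43/5)]
2. After x ≤ 17: [(15,7/3) (17,8/3) (17,29/5) (15,43/5)]
3. After y ≥ 5: [(15,5) (17,5) (17,29/5) (15,43/5)]
4. After y ≤ 20: [(15,5) (17,5) (17,29/5) (15,43/5)]
5. Canonical ring: [(15,5) (17,5) (17,29/5) (15,43/5)]

Clipped polygon: [(15,5) (17,5) (17,29/5) (15,43/5)]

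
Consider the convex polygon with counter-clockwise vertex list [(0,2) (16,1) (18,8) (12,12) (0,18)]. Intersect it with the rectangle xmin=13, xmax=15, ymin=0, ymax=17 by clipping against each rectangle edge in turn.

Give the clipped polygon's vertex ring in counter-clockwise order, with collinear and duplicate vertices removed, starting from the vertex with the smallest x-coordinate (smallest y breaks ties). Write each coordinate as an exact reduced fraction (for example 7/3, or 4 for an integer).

Clipped polygon: [(13,19/16) (15,17/16) (15,10) (13,34/3)]

1. After x ≥ 13: [(13,19/16) (16,1) (18,8) (13,34/3)]
2. After x ≤ 15: [(13,19/16) (15,17/16) (15,10) (13,34/3)]
3. After y ≥ 0: [(13,19/16) (15,17/16) (15,10) (13,34/3)]
4. After y ≤ 17: [(13,19/16) (15,17/16) (15,10) (13,34/3)]
5. Canonical ring: [(13,19/16) (15,17/16) (15,10) (13,34/3)]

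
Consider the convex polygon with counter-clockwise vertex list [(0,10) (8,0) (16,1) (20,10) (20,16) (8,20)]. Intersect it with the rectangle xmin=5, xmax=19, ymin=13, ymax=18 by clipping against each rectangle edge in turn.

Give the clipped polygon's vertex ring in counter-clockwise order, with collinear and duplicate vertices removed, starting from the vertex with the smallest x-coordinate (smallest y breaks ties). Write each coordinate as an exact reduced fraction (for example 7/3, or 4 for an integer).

1. After x ≥ 5: [(5,65/4) (5,15/4) (8,0) (16,1) (20,10) (20,16) (8,20)]
2. After x ≤ 19: [(5,65/4) (5,15/4) (8,0) (16,1) (19,31/4) (19,49/3) (8,20)]
3. After y ≥ 13: [(5,65/4) (5,13) (19,13) (19,49/3) (8,20)]
4. After y ≤ 18: [(32/5,18) (5,65/4) (5,13) (19,13) (19,49/3) (14,18)]
5. Canonical ring: [(5,13) (19,13) (19,49/3) (14,18) (32/5,18) (5,65/4)]

Clipped polygon: [(5,13) (19,13) (19,49/3) (14,18) (32/5,18) (5,65/4)]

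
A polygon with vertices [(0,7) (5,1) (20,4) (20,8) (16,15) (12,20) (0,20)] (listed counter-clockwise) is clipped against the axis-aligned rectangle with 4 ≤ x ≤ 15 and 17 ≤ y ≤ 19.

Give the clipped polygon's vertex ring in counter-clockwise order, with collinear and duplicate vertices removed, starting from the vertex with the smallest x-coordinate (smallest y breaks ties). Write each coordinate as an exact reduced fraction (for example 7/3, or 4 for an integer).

1. After x ≥ 4: [(4,11/5) (5,1) (20,4) (20,8) (16,15) (12,20) (4,20)]
2. After x ≤ 15: [(4,11/5) (5,1) (15,3) (15,65/4) (12,20) (4,20)]
3. After y ≥ 17: [(4,17) (72/5,17) (12,20) (4,20)]
4. After y ≤ 19: [(4,19) (4,17) (72/5,17) (64/5,19)]
5. Canonical ring: [(4,17) (72/5,17) (64/5,19) (4,19)]

Clipped polygon: [(4,17) (72/5,17) (64/5,19) (4,19)]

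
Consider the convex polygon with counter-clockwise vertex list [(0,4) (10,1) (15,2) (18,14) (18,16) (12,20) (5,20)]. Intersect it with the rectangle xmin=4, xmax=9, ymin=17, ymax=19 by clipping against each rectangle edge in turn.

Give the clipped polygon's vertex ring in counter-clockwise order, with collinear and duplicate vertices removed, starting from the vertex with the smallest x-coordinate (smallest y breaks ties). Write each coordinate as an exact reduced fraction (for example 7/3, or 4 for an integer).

1. After x ≥ 4: [(4,84/5) (4,14/5) (10,1) (15,2) (18,14) (18,16) (12,20) (5,20)]
2. After x ≤ 9: [(4,84/5) (4,14/5) (9,13/10) (9,20) (5,20)]
3. After y ≥ 17: [(65/16,17) (9,17) (9,20) (5,20)]
4. After y ≤ 19: [(75/16,19) (65/16,17) (9,17) (9,19)]
5. Canonical ring: [(65/16,17) (9,17) (9,19) (75/16,19)]

Clipped polygon: [(65/16,17) (9,17) (9,19) (75/16,19)]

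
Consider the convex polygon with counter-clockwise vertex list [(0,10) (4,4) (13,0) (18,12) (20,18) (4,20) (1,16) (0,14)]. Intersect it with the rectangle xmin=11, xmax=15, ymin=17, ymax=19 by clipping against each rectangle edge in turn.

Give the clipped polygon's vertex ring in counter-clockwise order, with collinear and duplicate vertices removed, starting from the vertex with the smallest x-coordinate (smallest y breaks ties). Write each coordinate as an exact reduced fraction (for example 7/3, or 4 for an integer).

Clipped polygon: [(11,17) (15,17) (15,149/8) (12,19) (11,19)]

1. After x ≥ 11: [(11,8/9) (13,0) (18,12) (20,18) (11,153/8)]
2. After x ≤ 15: [(11,8/9) (13,0) (15,24/5) (15,149/8) (11,153/8)]
3. After y ≥ 17: [(11,17) (15,17) (15,149/8) (11,153/8)]
4. After y ≤ 19: [(11,19) (11,17) (15,17) (15,149/8) (12,19)]
5. Canonical ring: [(11,17) (15,17) (15,149/8) (12,19) (11,19)]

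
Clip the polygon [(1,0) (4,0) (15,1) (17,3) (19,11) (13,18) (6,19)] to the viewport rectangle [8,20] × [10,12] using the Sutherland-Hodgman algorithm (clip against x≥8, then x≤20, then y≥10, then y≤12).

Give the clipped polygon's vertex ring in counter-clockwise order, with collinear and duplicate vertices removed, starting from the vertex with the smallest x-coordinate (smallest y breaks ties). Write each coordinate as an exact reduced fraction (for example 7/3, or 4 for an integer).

1. After x ≥ 8: [(8,4/11) (15,1) (17,3) (19,11) (13,18) (8,131/7)]
2. After x ≤ 20: [(8,4/11) (15,1) (17,3) (19,11) (13,18) (8,131/7)]
3. After y ≥ 10: [(8,10) (75/4,10) (19,11) (13,18) (8,131/7)]
4. After y ≤ 12: [(8,12) (8,10) (75/4,10) (19,11) (127/7,12)]
5. Canonical ring: [(8,10) (75/4,10) (19,11) (127/7,12) (8,12)]

Clipped polygon: [(8,10) (75/4,10) (19,11) (127/7,12) (8,12)]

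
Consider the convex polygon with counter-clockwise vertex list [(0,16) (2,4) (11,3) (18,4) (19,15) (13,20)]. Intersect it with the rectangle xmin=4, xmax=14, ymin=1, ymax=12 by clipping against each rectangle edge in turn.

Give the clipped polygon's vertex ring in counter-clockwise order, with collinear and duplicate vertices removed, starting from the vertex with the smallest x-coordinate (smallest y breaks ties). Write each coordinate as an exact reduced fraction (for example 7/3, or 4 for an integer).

1. After x ≥ 4: [(4,224/13) (4,34/9) (11,3) (18,4) (19,15) (13,20)]
2. After x ≤ 14: [(4,224/13) (4,34/9) (11,3) (14,24/7) (14,115/6) (13,20)]
3. After y ≥ 1: [(4,224/13) (4,34/9) (11,3) (14,24/7) (14,115/6) (13,20)]
4. After y ≤ 12: [(4,12) (4,34/9) (11,3) (14,24/7) (14,12)]
5. Canonical ring: [(4,34/9) (11,3) (14,24/7) (14,12) (4,12)]

Clipped polygon: [(4,34/9) (11,3) (14,24/7) (14,12) (4,12)]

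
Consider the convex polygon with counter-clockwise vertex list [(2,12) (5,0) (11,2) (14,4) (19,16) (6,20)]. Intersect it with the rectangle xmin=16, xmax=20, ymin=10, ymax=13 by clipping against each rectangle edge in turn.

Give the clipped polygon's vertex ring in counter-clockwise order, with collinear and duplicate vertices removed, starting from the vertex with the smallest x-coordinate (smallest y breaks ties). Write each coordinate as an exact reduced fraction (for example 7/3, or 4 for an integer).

1. After x ≥ 16: [(16,44/5) (19,16) (16,220/13)]
2. After x ≤ 20: [(16,44/5) (19,16) (16,220/13)]
3. After y ≥ 10: [(16,10) (33/2,10) (19,16) (16,220/13)]
4. After y ≤ 13: [(16,13) (16,10) (33/2,10) (71/4,13)]
5. Canonical ring: [(16,10) (33/2,10) (71/4,13) (16,13)]

Clipped polygon: [(16,10) (33/2,10) (71/4,13) (16,13)]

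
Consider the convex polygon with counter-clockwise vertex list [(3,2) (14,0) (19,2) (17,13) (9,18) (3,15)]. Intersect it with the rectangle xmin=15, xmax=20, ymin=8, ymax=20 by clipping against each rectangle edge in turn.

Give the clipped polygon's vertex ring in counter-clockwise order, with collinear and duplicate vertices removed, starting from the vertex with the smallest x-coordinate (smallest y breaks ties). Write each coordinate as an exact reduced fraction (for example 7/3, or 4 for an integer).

1. After x ≥ 15: [(15,2/5) (19,2) (17,13) (15,57/4)]
2. After x ≤ 20: [(15,2/5) (19,2) (17,13) (15,57/4)]
3. After y ≥ 8: [(15,8) (197/11,8) (17,13) (15,57/4)]
4. After y ≤ 20: [(15,8) (197/11,8) (17,13) (15,57/4)]
5. Canonical ring: [(15,8) (197/11,8) (17,13) (15,57/4)]

Clipped polygon: [(15,8) (197/11,8) (17,13) (15,57/4)]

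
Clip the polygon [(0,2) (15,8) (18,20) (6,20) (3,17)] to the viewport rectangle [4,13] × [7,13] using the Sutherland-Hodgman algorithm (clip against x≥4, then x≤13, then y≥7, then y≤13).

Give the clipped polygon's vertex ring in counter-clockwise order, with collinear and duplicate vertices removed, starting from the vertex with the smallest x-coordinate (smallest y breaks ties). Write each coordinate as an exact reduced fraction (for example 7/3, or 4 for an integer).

1. After x ≥ 4: [(4,18/5) (15,8) (18,20) (6,20) (4,18)]
2. After x ≤ 13: [(4,18/5) (13,36/5) (13,20) (6,20) (4,18)]
3. After y ≥ 7: [(4,7) (25/2,7) (13,36/5) (13,20) (6,20) (4,18)]
4. After y ≤ 13: [(4,13) (4,7) (25/2,7) (13,36/5) (13,13)]
5. Canonical ring: [(4,7) (25/2,7) (13,36/5) (13,13) (4,13)]

Clipped polygon: [(4,7) (25/2,7) (13,36/5) (13,13) (4,13)]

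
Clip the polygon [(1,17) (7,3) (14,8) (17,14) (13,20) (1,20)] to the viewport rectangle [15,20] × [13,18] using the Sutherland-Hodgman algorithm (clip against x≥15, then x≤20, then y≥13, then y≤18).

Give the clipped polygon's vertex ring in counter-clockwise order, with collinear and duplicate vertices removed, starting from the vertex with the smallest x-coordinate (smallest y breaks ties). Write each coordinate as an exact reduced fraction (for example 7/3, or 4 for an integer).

Clipped polygon: [(15,13) (33/2,13) (17,14) (15,17)]

1. After x ≥ 15: [(15,10) (17,14) (15,17)]
2. After x ≤ 20: [(15,10) (17,14) (15,17)]
3. After y ≥ 13: [(15,13) (33/2,13) (17,14) (15,17)]
4. After y ≤ 18: [(15,13) (33/2,13) (17,14) (15,17)]
5. Canonical ring: [(15,13) (33/2,13) (17,14) (15,17)]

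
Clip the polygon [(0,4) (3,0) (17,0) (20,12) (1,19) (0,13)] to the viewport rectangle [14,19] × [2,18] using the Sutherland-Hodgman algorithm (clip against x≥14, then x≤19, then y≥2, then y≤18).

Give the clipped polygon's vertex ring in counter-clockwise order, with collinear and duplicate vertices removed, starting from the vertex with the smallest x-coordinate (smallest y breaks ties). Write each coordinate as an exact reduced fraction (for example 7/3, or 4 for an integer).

Clipped polygon: [(14,2) (35/2,2) (19,8) (19,235/19) (14,270/19)]

1. After x ≥ 14: [(14,0) (17,0) (20,12) (14,270/19)]
2. After x ≤ 19: [(14,0) (17,0) (19,8) (19,235/19) (14,270/19)]
3. After y ≥ 2: [(14,2) (35/2,2) (19,8) (19,235/19) (14,270/19)]
4. After y ≤ 18: [(14,2) (35/2,2) (19,8) (19,235/19) (14,270/19)]
5. Canonical ring: [(14,2) (35/2,2) (19,8) (19,235/19) (14,270/19)]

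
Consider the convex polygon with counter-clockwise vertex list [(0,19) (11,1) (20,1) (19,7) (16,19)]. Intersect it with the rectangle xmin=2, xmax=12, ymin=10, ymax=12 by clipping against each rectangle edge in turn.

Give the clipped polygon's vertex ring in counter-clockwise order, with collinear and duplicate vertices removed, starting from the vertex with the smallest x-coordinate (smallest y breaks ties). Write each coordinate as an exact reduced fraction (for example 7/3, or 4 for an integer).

1. After x ≥ 2: [(2,19) (2,173/11) (11,1) (20,1) (19,7) (16,19)]
2. After x ≤ 12: [(12,19) (2,19) (2,173/11) (11,1) (12,1)]
3. After y ≥ 10: [(12,10) (12,19) (2,19) (2,173/11) (11/2,10)]
4. After y ≤ 12: [(12,10) (12,12) (77/18,12) (11/2,10)]
5. Canonical ring: [(77/18,12) (11/2,10) (12,10) (12,12)]

Clipped polygon: [(77/18,12) (11/2,10) (12,10) (12,12)]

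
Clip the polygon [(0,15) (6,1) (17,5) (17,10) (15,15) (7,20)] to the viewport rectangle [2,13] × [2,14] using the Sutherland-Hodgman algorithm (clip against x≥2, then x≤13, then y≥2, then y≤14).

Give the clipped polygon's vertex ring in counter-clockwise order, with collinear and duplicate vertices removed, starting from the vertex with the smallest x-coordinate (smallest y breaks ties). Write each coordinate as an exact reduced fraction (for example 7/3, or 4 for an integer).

Clipped polygon: [(2,31/3) (39/7,2) (35/4,2) (13,39/11) (13,14) (2,14)]

1. After x ≥ 2: [(2,115/7) (2,31/3) (6,1) (17,5) (17,10) (15,15) (7,20)]
2. After x ≤ 13: [(2,115/7) (2,31/3) (6,1) (13,39/11) (13,65/4) (7,20)]
3. After y ≥ 2: [(2,115/7) (2,31/3) (39/7,2) (35/4,2) (13,39/11) (13,65/4) (7,20)]
4. After y ≤ 14: [(2,14) (2,31/3) (39/7,2) (35/4,2) (13,39/11) (13,14)]
5. Canonical ring: [(2,31/3) (39/7,2) (35/4,2) (13,39/11) (13,14) (2,14)]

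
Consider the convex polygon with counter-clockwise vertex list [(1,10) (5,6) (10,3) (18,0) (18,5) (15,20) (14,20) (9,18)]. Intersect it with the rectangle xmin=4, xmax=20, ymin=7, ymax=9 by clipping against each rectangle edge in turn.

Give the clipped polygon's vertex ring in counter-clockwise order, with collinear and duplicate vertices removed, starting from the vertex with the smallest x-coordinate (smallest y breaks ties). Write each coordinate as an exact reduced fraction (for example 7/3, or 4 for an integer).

Clipped polygon: [(4,7) (88/5,7) (86/5,9) (4,9)]

1. After x ≥ 4: [(4,13) (4,7) (5,6) (10,3) (18,0) (18,5) (15,20) (14,20) (9,18)]
2. After x ≤ 20: [(4,13) (4,7) (5,6) (10,3) (18,0) (18,5) (15,20) (14,20) (9,18)]
3. After y ≥ 7: [(4,13) (4,7) (4,7) (88/5,7) (15,20) (14,20) (9,18)]
4. After y ≤ 9: [(4,9) (4,7) (4,7) (88/5,7) (86/5,9)]
5. Canonical ring: [(4,7) (88/5,7) (86/5,9) (4,9)]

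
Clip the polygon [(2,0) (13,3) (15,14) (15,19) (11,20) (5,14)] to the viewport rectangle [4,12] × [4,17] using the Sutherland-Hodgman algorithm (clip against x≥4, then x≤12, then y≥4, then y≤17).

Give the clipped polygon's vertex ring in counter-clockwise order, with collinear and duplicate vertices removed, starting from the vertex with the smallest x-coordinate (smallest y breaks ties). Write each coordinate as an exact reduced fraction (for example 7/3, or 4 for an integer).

1. After x ≥ 4: [(4,28/3) (4,6/11) (13,3) (15,14) (15,19) (11,20) (5,14)]
2. After x ≤ 12: [(4,28/3) (4,6/11) (12,30/11) (12,79/4) (11,20) (5,14)]
3. After y ≥ 4: [(4,28/3) (4,4) (12,4) (12,79/4) (11,20) (5,14)]
4. After y ≤ 17: [(4,28/3) (4,4) (12,4) (12,17) (8,17) (5,14)]
5. Canonical ring: [(4,4) (12,4) (12,17) (8,17) (5,14) (4,28/3)]

Clipped polygon: [(4,4) (12,4) (12,17) (8,17) (5,14) (4,28/3)]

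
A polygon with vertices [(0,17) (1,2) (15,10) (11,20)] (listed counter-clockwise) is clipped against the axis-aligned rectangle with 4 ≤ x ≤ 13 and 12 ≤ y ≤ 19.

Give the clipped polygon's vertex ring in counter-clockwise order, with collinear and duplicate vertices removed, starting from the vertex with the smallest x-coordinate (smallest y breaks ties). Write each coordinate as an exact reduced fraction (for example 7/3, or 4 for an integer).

1. After x ≥ 4: [(4,199/11) (4,26/7) (15,10) (11,20)]
2. After x ≤ 13: [(4,199/11) (4,26/7) (13,62/7) (13,15) (11,20)]
3. After y ≥ 12: [(4,199/11) (4,12) (13,12) (13,15) (11,20)]
4. After y ≤ 19: [(22/3,19) (4,199/11) (4,12) (13,12) (13,15) (57/5,19)]
5. Canonical ring: [(4,12) (13,12) (13,15) (57/5,19) (22/3,19) (4,199/11)]

Clipped polygon: [(4,12) (13,12) (13,15) (57/5,19) (22/3,19) (4,199/11)]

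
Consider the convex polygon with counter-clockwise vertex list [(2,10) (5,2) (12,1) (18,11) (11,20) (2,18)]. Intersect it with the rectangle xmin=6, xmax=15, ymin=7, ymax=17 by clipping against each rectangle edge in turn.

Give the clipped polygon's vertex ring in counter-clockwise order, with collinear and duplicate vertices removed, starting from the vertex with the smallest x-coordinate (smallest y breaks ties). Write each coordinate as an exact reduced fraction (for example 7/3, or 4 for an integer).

Clipped polygon: [(6,7) (15,7) (15,104/7) (40/3,17) (6,17)]

1. After x ≥ 6: [(6,13/7) (12,1) (18,11) (11,20) (6,170/9)]
2. After x ≤ 15: [(6,13/7) (12,1) (15,6) (15,104/7) (11,20) (6,170/9)]
3. After y ≥ 7: [(6,7) (15,7) (15,104/7) (11,20) (6,170/9)]
4. After y ≤ 17: [(6,17) (6,7) (15,7) (15,104/7) (40/3,17)]
5. Canonical ring: [(6,7) (15,7) (15,104/7) (40/3,17) (6,17)]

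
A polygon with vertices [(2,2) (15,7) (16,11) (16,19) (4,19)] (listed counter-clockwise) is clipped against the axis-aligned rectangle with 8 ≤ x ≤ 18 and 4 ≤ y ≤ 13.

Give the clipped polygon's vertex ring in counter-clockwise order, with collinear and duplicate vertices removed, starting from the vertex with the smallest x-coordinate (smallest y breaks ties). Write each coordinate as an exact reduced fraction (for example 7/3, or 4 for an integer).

1. After x ≥ 8: [(8,56/13) (15,7) (16,11) (16,19) (8,19)]
2. After x ≤ 18: [(8,56/13) (15,7) (16,11) (16,19) (8,19)]
3. After y ≥ 4: [(8,56/13) (15,7) (16,11) (16,19) (8,19)]
4. After y ≤ 13: [(8,13) (8,56/13) (15,7) (16,11) (16,13)]
5. Canonical ring: [(8,56/13) (15,7) (16,11) (16,13) (8,13)]

Clipped polygon: [(8,56/13) (15,7) (16,11) (16,13) (8,13)]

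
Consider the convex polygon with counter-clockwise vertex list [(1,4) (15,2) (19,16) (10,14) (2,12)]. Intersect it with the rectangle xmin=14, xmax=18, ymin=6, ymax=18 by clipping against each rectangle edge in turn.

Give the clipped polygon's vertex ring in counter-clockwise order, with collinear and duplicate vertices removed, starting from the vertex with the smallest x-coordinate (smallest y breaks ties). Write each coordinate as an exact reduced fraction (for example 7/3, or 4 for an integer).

1. After x ≥ 14: [(14,15/7) (15,2) (19,16) (14,134/9)]
2. After x ≤ 18: [(14,15/7) (15,2) (18,25/2) (18,142/9) (14,134/9)]
3. After y ≥ 6: [(14,6) (113/7,6) (18,25/2) (18,142/9) (14,134/9)]
4. After y ≤ 18: [(14,6) (113/7,6) (18,25/2) (18,142/9) (14,134/9)]
5. Canonical ring: [(14,6) (113/7,6) (18,25/2) (18,142/9) (14,134/9)]

Clipped polygon: [(14,6) (113/7,6) (18,25/2) (18,142/9) (14,134/9)]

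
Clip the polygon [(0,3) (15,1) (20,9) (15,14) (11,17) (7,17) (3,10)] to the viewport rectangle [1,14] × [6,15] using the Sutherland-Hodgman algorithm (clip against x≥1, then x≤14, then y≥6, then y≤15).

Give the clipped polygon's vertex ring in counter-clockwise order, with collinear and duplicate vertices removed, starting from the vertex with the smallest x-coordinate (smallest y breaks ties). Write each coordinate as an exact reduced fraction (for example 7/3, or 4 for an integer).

Clipped polygon: [(9/7,6) (14,6) (14,59/4) (41/3,15) (41/7,15) (3,10)]

1. After x ≥ 1: [(1,16/3) (1,43/15) (15,1) (20,9) (15,14) (11,17) (7,17) (3,10)]
2. After x ≤ 14: [(1,16/3) (1,43/15) (14,17/15) (14,59/4) (11,17) (7,17) (3,10)]
3. After y ≥ 6: [(9/7,6) (14,6) (14,59/4) (11,17) (7,17) (3,10)]
4. After y ≤ 15: [(9/7,6) (14,6) (14,59/4) (41/3,15) (41/7,15) (3,10)]
5. Canonical ring: [(9/7,6) (14,6) (14,59/4) (41/3,15) (41/7,15) (3,10)]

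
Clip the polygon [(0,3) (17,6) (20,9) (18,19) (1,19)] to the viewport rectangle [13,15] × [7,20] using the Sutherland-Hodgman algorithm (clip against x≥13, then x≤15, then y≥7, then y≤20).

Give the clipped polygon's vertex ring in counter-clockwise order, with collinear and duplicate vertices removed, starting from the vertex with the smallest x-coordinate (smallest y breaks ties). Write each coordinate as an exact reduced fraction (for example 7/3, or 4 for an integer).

1. After x ≥ 13: [(13,90/17) (17,6) (20,9) (18,19) (13,19)]
2. After x ≤ 15: [(13,90/17) (15,96/17) (15,19) (13,19)]
3. After y ≥ 7: [(13,7) (15,7) (15,19) (13,19)]
4. After y ≤ 20: [(13,7) (15,7) (15,19) (13,19)]
5. Canonical ring: [(13,7) (15,7) (15,19) (13,19)]

Clipped polygon: [(13,7) (15,7) (15,19) (13,19)]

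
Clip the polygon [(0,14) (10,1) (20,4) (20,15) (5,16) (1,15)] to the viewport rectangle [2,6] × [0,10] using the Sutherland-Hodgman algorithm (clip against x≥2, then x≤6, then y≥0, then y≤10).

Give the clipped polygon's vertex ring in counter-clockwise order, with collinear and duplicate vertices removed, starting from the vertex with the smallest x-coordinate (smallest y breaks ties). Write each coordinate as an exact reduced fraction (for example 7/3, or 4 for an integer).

1. After x ≥ 2: [(2,57/5) (10,1) (20,4) (20,15) (5,16) (2,61/4)]
2. After x ≤ 6: [(2,57/5) (6,31/5) (6,239/15) (5,16) (2,61/4)]
3. After y ≥ 0: [(2,57/5) (6,31/5) (6,239/15) (5,16) (2,61/4)]
4. After y ≤ 10: [(40/13,10) (6,31/5) (6,10)]
5. Canonical ring: [(40/13,10) (6,31/5) (6,10)]

Clipped polygon: [(40/13,10) (6,31/5) (6,10)]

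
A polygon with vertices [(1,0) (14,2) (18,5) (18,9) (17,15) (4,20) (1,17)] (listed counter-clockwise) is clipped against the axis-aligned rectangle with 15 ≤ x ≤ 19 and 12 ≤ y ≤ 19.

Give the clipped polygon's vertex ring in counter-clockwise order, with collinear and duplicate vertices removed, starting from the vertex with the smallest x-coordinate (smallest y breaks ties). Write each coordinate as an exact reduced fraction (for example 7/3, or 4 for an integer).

1. After x ≥ 15: [(15,11/4) (18,5) (18,9) (17,15) (15,205/13)]
2. After x ≤ 19: [(15,11/4) (18,5) (18,9) (17,15) (15,205/13)]
3. After y ≥ 12: [(15,12) (35/2,12) (17,15) (15,205/13)]
4. After y ≤ 19: [(15,12) (35/2,12) (17,15) (15,205/13)]
5. Canonical ring: [(15,12) (35/2,12) (17,15) (15,205/13)]

Clipped polygon: [(15,12) (35/2,12) (17,15) (15,205/13)]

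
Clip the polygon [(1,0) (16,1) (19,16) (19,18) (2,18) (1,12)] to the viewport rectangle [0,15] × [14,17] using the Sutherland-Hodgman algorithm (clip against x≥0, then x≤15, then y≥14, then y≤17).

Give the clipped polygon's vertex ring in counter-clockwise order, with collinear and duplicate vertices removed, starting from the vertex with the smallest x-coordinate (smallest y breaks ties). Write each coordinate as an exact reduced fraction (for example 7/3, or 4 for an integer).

Clipped polygon: [(4/3,14) (15,14) (15,17) (11/6,17)]

1. After x ≥ 0: [(1,0) (16,1) (19,16) (19,18) (2,18) (1,12)]
2. After x ≤ 15: [(1,0) (15,14/15) (15,18) (2,18) (1,12)]
3. After y ≥ 14: [(15,14) (15,18) (2,18) (4/3,14)]
4. After y ≤ 17: [(15,14) (15,17) (11/6,17) (4/3,14)]
5. Canonical ring: [(4/3,14) (15,14) (15,17) (11/6,17)]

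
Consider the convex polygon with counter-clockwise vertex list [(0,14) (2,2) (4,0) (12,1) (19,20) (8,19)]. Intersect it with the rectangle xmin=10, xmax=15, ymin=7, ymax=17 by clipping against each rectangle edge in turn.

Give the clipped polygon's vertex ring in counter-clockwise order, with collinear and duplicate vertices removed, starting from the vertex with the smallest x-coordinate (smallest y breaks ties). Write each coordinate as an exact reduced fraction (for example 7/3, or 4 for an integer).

1. After x ≥ 10: [(10,3/4) (12,1) (19,20) (10,211/11)]
2. After x ≤ 15: [(10,3/4) (12,1) (15,64/7) (15,216/11) (10,211/11)]
3. After y ≥ 7: [(10,7) (270/19,7) (15,64/7) (15,216/11) (10,211/11)]
4. After y ≤ 17: [(10,17) (10,7) (270/19,7) (15,64/7) (15,17)]
5. Canonical ring: [(10,7) (270/19,7) (15,64/7) (15,17) (10,17)]

Clipped polygon: [(10,7) (270/19,7) (15,64/7) (15,17) (10,17)]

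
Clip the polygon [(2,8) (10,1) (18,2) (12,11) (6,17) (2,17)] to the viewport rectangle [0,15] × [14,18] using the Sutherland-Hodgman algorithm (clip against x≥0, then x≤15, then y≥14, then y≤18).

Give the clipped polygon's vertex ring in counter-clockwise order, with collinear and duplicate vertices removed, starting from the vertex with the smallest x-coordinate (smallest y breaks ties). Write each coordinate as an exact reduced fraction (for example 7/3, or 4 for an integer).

1. After x ≥ 0: [(2,8) (10,1) (18,2) (12,11) (6,17) (2,17)]
2. After x ≤ 15: [(2,8) (10,1) (15,13/8) (15,13/2) (12,11) (6,17) (2,17)]
3. After y ≥ 14: [(2,14) (9,14) (6,17) (2,17)]
4. After y ≤ 18: [(2,14) (9,14) (6,17) (2,17)]
5. Canonical ring: [(2,14) (9,14) (6,17) (2,17)]

Clipped polygon: [(2,14) (9,14) (6,17) (2,17)]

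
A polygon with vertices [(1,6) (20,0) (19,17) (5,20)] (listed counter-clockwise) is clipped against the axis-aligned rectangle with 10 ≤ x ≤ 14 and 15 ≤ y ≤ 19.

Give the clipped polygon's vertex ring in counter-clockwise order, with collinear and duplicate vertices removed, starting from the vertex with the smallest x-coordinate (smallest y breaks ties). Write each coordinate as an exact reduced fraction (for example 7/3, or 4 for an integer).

Clipped polygon: [(10,15) (14,15) (14,253/14) (10,265/14)]

1. After x ≥ 10: [(10,60/19) (20,0) (19,17) (10,265/14)]
2. After x ≤ 14: [(10,60/19) (14,36/19) (14,253/14) (10,265/14)]
3. After y ≥ 15: [(10,15) (14,15) (14,253/14) (10,265/14)]
4. After y ≤ 19: [(10,15) (14,15) (14,253/14) (10,265/14)]
5. Canonical ring: [(10,15) (14,15) (14,253/14) (10,265/14)]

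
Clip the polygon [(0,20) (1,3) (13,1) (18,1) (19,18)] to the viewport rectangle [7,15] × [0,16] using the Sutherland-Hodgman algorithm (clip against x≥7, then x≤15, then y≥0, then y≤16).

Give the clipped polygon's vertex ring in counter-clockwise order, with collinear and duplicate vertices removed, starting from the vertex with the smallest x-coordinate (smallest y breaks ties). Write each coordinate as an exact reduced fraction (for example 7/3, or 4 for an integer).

Clipped polygon: [(7,2) (13,1) (15,1) (15,16) (7,16)]

1. After x ≥ 7: [(7,366/19) (7,2) (13,1) (18,1) (19,18)]
2. After x ≤ 15: [(15,350/19) (7,366/19) (7,2) (13,1) (15,1)]
3. After y ≥ 0: [(15,350/19) (7,366/19) (7,2) (13,1) (15,1)]
4. After y ≤ 16: [(15,16) (7,16) (7,2) (13,1) (15,1)]
5. Canonical ring: [(7,2) (13,1) (15,1) (15,16) (7,16)]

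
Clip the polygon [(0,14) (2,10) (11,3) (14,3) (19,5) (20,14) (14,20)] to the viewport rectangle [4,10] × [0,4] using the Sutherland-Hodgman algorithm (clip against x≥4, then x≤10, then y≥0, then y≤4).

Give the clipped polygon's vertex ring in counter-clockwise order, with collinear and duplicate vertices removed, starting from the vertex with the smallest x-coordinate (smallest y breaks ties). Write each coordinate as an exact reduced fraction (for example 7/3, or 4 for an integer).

1. After x ≥ 4: [(4,110/7) (4,76/9) (11,3) (14,3) (19,5) (20,14) (14,20)]
2. After x ≤ 10: [(10,128/7) (4,110/7) (4,76/9) (10,34/9)]
3. After y ≥ 0: [(10,128/7) (4,110/7) (4,76/9) (10,34/9)]
4. After y ≤ 4: [(10,4) (68/7,4) (10,34/9)]
5. Canonical ring: [(68/7,4) (10,34/9) (10,4)]

Clipped polygon: [(68/7,4) (10,34/9) (10,4)]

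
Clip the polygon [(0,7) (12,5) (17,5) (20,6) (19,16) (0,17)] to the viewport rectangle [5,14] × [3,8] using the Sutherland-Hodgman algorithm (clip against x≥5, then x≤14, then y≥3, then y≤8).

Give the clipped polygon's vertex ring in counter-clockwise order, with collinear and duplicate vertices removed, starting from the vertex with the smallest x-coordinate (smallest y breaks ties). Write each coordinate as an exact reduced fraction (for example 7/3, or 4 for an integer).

1. After x ≥ 5: [(5,37/6) (12,5) (17,5) (20,6) (19,16) (5,318/19)]
2. After x ≤ 14: [(5,37/6) (12,5) (14,5) (14,309/19) (5,318/19)]
3. After y ≥ 3: [(5,37/6) (12,5) (14,5) (14,309/19) (5,318/19)]
4. After y ≤ 8: [(5,8) (5,37/6) (12,5) (14,5) (14,8)]
5. Canonical ring: [(5,37/6) (12,5) (14,5) (14,8) (5,8)]

Clipped polygon: [(5,37/6) (12,5) (14,5) (14,8) (5,8)]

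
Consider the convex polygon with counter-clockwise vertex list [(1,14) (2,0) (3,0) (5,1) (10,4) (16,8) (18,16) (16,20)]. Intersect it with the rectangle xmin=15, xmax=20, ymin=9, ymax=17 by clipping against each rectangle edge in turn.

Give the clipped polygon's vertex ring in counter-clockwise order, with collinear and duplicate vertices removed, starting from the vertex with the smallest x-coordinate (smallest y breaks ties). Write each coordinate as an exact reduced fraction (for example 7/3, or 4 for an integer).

Clipped polygon: [(15,9) (65/4,9) (18,16) (35/2,17) (15,17)]

1. After x ≥ 15: [(15,98/5) (15,22/3) (16,8) (18,16) (16,20)]
2. After x ≤ 20: [(15,98/5) (15,22/3) (16,8) (18,16) (16,20)]
3. After y ≥ 9: [(15,98/5) (15,9) (65/4,9) (18,16) (16,20)]
4. After y ≤ 17: [(15,17) (15,9) (65/4,9) (18,16) (35/2,17)]
5. Canonical ring: [(15,9) (65/4,9) (18,16) (35/2,17) (15,17)]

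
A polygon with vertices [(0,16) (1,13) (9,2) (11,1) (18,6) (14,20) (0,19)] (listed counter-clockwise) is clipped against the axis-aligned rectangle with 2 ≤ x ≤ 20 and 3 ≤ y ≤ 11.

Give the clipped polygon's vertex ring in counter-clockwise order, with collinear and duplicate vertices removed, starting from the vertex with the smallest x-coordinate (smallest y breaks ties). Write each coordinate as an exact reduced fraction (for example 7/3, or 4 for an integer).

Clipped polygon: [(27/11,11) (91/11,3) (69/5,3) (18,6) (116/7,11)]

1. After x ≥ 2: [(2,93/8) (9,2) (11,1) (18,6) (14,20) (2,134/7)]
2. After x ≤ 20: [(2,93/8) (9,2) (11,1) (18,6) (14,20) (2,134/7)]
3. After y ≥ 3: [(2,93/8) (91/11,3) (69/5,3) (18,6) (14,20) (2,134/7)]
4. After y ≤ 11: [(27/11,11) (91/11,3) (69/5,3) (18,6) (116/7,11)]
5. Canonical ring: [(27/11,11) (91/11,3) (69/5,3) (18,6) (116/7,11)]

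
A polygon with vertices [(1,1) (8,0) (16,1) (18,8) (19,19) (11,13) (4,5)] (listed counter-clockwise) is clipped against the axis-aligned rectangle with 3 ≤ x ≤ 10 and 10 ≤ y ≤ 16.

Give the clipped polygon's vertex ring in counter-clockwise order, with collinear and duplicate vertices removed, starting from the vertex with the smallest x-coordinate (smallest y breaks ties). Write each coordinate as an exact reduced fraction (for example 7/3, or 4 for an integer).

1. After x ≥ 3: [(3,11/3) (3,5/7) (8,0) (16,1) (18,8) (19,19) (11,13) (4,5)]
2. After x ≤ 10: [(3,11/3) (3,5/7) (8,0) (10,1/4) (10,83/7) (4,5)]
3. After y ≥ 10: [(10,10) (10,83/7) (67/8,10)]
4. After y ≤ 16: [(10,10) (10,83/7) (67/8,10)]
5. Canonical ring: [(67/8,10) (10,10) (10,83/7)]

Clipped polygon: [(67/8,10) (10,10) (10,83/7)]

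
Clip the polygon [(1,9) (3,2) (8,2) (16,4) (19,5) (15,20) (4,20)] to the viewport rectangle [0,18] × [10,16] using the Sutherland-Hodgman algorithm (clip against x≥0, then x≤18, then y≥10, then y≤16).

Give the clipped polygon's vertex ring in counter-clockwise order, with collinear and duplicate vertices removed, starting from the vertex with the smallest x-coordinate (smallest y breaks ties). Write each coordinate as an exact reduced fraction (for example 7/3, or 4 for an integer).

1. After x ≥ 0: [(1,9) (3,2) (8,2) (16,4) (19,5) (15,20) (4,20)]
2. After x ≤ 18: [(1,9) (3,2) (8,2) (16,4) (18,14/3) (18,35/4) (15,20) (4,20)]
3. After y ≥ 10: [(14/11,10) (53/3,10) (15,20) (4,20)]
4. After y ≤ 16: [(32/11,16) (14/11,10) (53/3,10) (241/15,16)]
5. Canonical ring: [(14/11,10) (53/3,10) (241/15,16) (32/11,16)]

Clipped polygon: [(14/11,10) (53/3,10) (241/15,16) (32/11,16)]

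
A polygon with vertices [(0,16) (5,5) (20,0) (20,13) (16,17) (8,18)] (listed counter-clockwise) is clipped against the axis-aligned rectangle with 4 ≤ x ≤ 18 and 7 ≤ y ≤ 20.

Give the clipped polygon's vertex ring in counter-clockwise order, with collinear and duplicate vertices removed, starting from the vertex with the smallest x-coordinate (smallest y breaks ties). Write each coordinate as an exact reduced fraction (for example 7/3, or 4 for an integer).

1. After x ≥ 4: [(4,17) (4,36/5) (5,5) (20,0) (20,13) (16,17) (8,18)]
2. After x ≤ 18: [(4,17) (4,36/5) (5,5) (18,2/3) (18,15) (16,17) (8,18)]
3. After y ≥ 7: [(4,17) (4,36/5) (45/11,7) (18,7) (18,15) (16,17) (8,18)]
4. After y ≤ 20: [(4,17) (4,36/5) (45/11,7) (18,7) (18,15) (16,17) (8,18)]
5. Canonical ring: [(4,36/5) (45/11,7) (18,7) (18,15) (16,17) (8,18) (4,17)]

Clipped polygon: [(4,36/5) (45/11,7) (18,7) (18,15) (16,17) (8,18) (4,17)]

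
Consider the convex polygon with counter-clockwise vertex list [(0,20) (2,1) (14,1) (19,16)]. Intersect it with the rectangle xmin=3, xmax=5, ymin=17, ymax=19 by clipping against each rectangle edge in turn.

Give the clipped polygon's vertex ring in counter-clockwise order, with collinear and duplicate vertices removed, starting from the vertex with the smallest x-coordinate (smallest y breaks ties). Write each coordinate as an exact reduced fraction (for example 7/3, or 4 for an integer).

1. After x ≥ 3: [(3,368/19) (3,1) (14,1) (19,16)]
2. After x ≤ 5: [(5,360/19) (3,368/19) (3,1) (5,1)]
3. After y ≥ 17: [(5,17) (5,360/19) (3,368/19) (3,17)]
4. After y ≤ 19: [(5,17) (5,360/19) (19/4,19) (3,19) (3,17)]
5. Canonical ring: [(3,17) (5,17) (5,360/19) (19/4,19) (3,19)]

Clipped polygon: [(3,17) (5,17) (5,360/19) (19/4,19) (3,19)]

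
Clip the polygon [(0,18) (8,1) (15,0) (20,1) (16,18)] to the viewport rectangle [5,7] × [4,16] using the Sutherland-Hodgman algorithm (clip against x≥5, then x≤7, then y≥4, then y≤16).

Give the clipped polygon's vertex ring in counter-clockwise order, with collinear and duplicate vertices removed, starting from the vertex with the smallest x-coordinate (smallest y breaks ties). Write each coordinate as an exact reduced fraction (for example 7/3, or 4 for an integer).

Clipped polygon: [(5,59/8) (112/17,4) (7,4) (7,16) (5,16)]

1. After x ≥ 5: [(5,18) (5,59/8) (8,1) (15,0) (20,1) (16,18)]
2. After x ≤ 7: [(7,18) (5,18) (5,59/8) (7,25/8)]
3. After y ≥ 4: [(7,4) (7,18) (5,18) (5,59/8) (112/17,4)]
4. After y ≤ 16: [(7,4) (7,16) (5,16) (5,59/8) (112/17,4)]
5. Canonical ring: [(5,59/8) (112/17,4) (7,4) (7,16) (5,16)]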